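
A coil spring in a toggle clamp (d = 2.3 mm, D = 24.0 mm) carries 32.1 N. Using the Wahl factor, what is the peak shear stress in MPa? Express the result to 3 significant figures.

184 MPa

Spring index C = D/d = 24.0/2.3 = 10.4348
K_W = (4C−1)/(4C−4) + 0.615/C = 40.739/37.739 + 0.0589 = 1.1384
τ₀ = 8FD/(πd³) = 8·32.1·24.0/(π·2.3³) = 6163.2/38.224 = 161.24 MPa
τ_max = K·τ₀ = 1.1384 × 161.24 = 183.56 MPa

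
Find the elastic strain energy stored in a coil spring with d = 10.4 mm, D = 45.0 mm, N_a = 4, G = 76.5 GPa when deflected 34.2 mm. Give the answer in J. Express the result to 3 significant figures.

k = Gd⁴/(8D³N_a) = (76.5×10³)(10.4⁴)/(8·45.0³·4) = 306.91 N/mm
U = ½kδ² = 0.5 × 306.91 × 34.2² = 1.7949e+05 N·mm = 179.49 J

179 J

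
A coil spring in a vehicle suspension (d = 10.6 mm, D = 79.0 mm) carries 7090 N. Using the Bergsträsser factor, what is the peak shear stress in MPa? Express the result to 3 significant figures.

Spring index C = D/d = 79.0/10.6 = 7.4528
K_B = (4C+2)/(4C−3) = 31.811/26.811 = 1.1865
τ₀ = 8FD/(πd³) = 8·7090·79.0/(π·10.6³) = 4.48088e+06/3741.7 = 1197.6 MPa
τ_max = K·τ₀ = 1.1865 × 1197.6 = 1420.9 MPa

1420 MPa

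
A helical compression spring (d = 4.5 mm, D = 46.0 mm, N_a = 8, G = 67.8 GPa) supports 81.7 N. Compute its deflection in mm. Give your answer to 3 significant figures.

18.3 mm

k = Gd⁴/(8D³N_a) = (67.8×10³)(4.5⁴)/(8·46.0³·8) = 4.463 N/mm
δ = F/k = 81.7 / 4.463 = 18.306 mm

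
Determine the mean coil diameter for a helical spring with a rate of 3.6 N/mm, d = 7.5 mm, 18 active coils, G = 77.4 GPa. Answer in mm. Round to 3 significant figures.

77.9 mm

D = (Gd⁴/(8N_a·k))^(1/3) = (77.4×10³·7.5⁴/(8·18·3.6))^(1/3)
  = (472412)^(1/3) = 77.8826 mm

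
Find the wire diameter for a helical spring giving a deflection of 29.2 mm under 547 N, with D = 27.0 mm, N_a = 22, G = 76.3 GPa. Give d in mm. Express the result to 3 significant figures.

Required rate k = F/δ = 547/29.2 = 18.733 N/mm
d = (8D³N_a·k / G)^(1/4) = (8·27.0³·22·18.733 / (76.3×10³))^0.25
  = (850.52)^0.25 = 5.4003 mm

5.40 mm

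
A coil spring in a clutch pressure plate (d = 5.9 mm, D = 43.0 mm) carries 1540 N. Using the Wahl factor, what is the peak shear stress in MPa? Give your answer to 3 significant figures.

Spring index C = D/d = 43.0/5.9 = 7.2881
K_W = (4C−1)/(4C−4) + 0.615/C = 28.153/25.153 + 0.0844 = 1.2037
τ₀ = 8FD/(πd³) = 8·1540·43.0/(π·5.9³) = 529760/645.22 = 821.06 MPa
τ_max = K·τ₀ = 1.2037 × 821.06 = 988.27 MPa

988 MPa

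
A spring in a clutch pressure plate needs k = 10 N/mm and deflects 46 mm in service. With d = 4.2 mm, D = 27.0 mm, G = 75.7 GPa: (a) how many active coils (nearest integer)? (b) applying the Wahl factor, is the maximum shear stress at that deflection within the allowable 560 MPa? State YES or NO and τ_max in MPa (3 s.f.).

(a) 15 coils; (b) YES, τ_max = 525 MPa

N_a = Gd⁴/(8D³k) = (75.7×10³)(4.2⁴)/(8·27.0³·10) = 14.96 → N_a = 15
Actual rate k = Gd⁴/(8D³·15) = 9.9729 N/mm
Working load F = kδ = 9.9729·46 = 458.75 N
C = 27.0/4.2 = 6.4286; K_W = (4C−1)/(4C−4)+0.615/C = 1.2338
τ_max = K_W·8FD/(πd³) = 1.2338·425.73 = 525.28 MPa
τ_max ≤ 560 MPa → acceptable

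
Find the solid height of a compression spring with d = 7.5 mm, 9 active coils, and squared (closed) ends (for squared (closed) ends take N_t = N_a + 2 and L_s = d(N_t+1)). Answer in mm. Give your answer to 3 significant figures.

90.0 mm

squared (closed) ends: N_t = N_a + 2 = 9 + 2 = 11
L_s = d·(N_t+1) = 7.5 × 12 = 90 mm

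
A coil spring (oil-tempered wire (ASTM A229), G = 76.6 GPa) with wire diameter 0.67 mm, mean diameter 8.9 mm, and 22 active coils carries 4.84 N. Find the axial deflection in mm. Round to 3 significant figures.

k = Gd⁴/(8D³N_a) = (76.6×10³)(0.67⁴)/(8·8.9³·22) = 0.12441 N/mm
δ = F/k = 4.84 / 0.12441 = 38.905 mm

38.9 mm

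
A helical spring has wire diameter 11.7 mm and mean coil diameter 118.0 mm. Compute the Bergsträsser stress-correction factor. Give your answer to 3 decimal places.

1.134

C = D/d = 118.0/11.7 = 10.0855
K_B = (4C+2)/(4C−3) = 42.342/37.342 = 1.1339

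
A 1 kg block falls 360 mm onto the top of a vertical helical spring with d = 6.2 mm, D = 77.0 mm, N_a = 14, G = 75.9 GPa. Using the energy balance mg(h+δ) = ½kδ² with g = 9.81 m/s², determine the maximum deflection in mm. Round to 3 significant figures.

k = Gd⁴/(8D³N_a) = (75.9×10³)(6.2⁴)/(8·77.0³·14) = 2.1934 N/mm
W = mg = 1 × 9.81 = 9.81 N
½kδ² − Wδ − Wh = 0 → δ = (W + √(W² + 2kWh))/k
δ = (9.81 + √(96.236 + 15492.4))/2.1934 = (9.81 + 124.85)/2.1934 = 61.395 mm

61.4 mm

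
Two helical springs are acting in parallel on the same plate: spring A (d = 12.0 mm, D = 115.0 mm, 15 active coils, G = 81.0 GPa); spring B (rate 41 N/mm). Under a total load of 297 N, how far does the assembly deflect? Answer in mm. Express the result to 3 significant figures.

5.92 mm

k_A = Gd⁴/(8D³N_a) = (81.0×10³)(12.0⁴)/(8·115.0³·15) = 9.2031 N/mm
Parallel: k_eq = 9.2031 + 41 = 50.203 N/mm
δ = F/k_eq = 297/50.203 = 5.916 mm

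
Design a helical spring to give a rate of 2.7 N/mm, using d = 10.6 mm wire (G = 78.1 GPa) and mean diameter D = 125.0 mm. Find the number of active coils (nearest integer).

N_a = Gd⁴/(8D³k) = (78.1×10³ × 10.6⁴)/(8 × 125.0³ × 2.7)
    = 9.85995e+08 / 4.21875e+07 = 23.37 → 23 coils

23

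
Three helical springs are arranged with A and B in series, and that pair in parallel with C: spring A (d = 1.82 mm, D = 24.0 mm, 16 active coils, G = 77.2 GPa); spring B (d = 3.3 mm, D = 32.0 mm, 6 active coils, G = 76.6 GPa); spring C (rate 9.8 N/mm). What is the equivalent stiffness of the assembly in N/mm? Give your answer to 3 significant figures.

k_A = Gd⁴/(8D³N_a) = (77.2×10³)(1.82⁴)/(8·24.0³·16) = 0.4787 N/mm
k_B = Gd⁴/(8D³N_a) = (76.6×10³)(3.3⁴)/(8·32.0³·6) = 5.7756 N/mm
Springs A,B series: k_AB = 1/(1/0.4787+1/5.7756) = 0.44206 N/mm; parallel with C: k_eq = 0.44206+9.8 = 10.242 N/mm

10.2 N/mm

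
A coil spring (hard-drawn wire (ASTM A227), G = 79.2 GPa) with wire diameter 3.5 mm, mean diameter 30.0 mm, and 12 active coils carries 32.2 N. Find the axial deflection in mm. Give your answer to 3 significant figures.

7.02 mm

k = Gd⁴/(8D³N_a) = (79.2×10³)(3.5⁴)/(8·30.0³·12) = 4.5852 N/mm
δ = F/k = 32.2 / 4.5852 = 7.0225 mm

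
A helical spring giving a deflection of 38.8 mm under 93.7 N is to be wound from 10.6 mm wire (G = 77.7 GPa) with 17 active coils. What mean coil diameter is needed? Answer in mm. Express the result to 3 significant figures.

Required rate k = F/δ = 93.7/38.8 = 2.4149 N/mm
D = (Gd⁴/(8N_a·k))^(1/3) = (77.7×10³·10.6⁴/(8·17·2.4149))^(1/3)
  = (2.98674e+06)^(1/3) = 144.0122 mm

144 mm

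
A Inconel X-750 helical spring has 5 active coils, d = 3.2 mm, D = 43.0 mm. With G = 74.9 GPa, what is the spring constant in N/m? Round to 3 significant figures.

k = Gd⁴/(8D³N_a) = (74.9×10³ × 3.2⁴) / (8 × 43.0³ × 5)
  = 7.85383e+06 / 3.18028e+06 = 2.4695 N/mm = 2469.5 N/m

2470 N/m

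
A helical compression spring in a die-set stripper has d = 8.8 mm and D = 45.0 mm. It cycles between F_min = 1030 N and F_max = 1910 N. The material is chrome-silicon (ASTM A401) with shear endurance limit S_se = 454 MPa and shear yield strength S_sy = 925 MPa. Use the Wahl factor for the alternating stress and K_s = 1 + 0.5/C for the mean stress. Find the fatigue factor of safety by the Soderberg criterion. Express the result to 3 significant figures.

1.98

C = D/d = 45.0/8.8 = 5.1136; K_W = (4C−1)/(4C−4)+0.615/C = 1.3026; K_s = 1+0.5/C = 1.0978
F_a = (F_max−F_min)/2 = 440 N; F_m = (F_max+F_min)/2 = 1470 N
τ_a = K_W·8F_aD/(πd³) = 1.3026 × 73.987 = 96.375 MPa
τ_m = K_s·8F_mD/(πd³) = 1.0978 × 247.18 = 271.35 MPa
Soderberg: 1/n_f = τ_a/S_se + τ_m/S_sy = 96.375/454 + 271.35/925 = 0.21228 + 0.29336 = 0.50564
n_f = 1/0.50564 = 1.978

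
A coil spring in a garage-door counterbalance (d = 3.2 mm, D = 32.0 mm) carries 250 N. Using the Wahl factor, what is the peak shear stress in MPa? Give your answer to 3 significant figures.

712 MPa

Spring index C = D/d = 32.0/3.2 = 10.0000
K_W = (4C−1)/(4C−4) + 0.615/C = 39.000/36.000 + 0.0615 = 1.1448
τ₀ = 8FD/(πd³) = 8·250·32.0/(π·3.2³) = 64000/102.94 = 621.7 MPa
τ_max = K·τ₀ = 1.1448 × 621.7 = 711.74 MPa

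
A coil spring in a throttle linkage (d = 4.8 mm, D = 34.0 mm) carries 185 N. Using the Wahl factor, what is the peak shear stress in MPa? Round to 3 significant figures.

Spring index C = D/d = 34.0/4.8 = 7.0833
K_W = (4C−1)/(4C−4) + 0.615/C = 27.333/24.333 + 0.0868 = 1.2101
τ₀ = 8FD/(πd³) = 8·185·34.0/(π·4.8³) = 50320/347.44 = 144.83 MPa
τ_max = K·τ₀ = 1.2101 × 144.83 = 175.26 MPa

175 MPa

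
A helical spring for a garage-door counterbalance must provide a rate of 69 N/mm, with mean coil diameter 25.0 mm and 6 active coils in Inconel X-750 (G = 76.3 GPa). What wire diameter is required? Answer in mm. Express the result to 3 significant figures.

5.10 mm

d = (8D³N_a·k / G)^(1/4) = (8·25.0³·6·69 / (76.3×10³))^0.25
  = (678.24)^0.25 = 5.1032 mm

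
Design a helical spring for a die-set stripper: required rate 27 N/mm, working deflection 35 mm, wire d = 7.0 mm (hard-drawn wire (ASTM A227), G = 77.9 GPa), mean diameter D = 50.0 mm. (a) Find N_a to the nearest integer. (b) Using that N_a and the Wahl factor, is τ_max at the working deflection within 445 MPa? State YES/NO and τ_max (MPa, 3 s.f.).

N_a = Gd⁴/(8D³k) = (77.9×10³)(7.0⁴)/(8·50.0³·27) = 6.927 → N_a = 7
Actual rate k = Gd⁴/(8D³·7) = 26.72 N/mm
Working load F = kδ = 26.72·35 = 935.19 N
C = 50.0/7.0 = 7.1429; K_W = (4C−1)/(4C−4)+0.615/C = 1.2082
τ_max = K_W·8FD/(πd³) = 1.2082·347.15 = 419.42 MPa
τ_max ≤ 445 MPa → acceptable

(a) 7 coils; (b) YES, τ_max = 419 MPa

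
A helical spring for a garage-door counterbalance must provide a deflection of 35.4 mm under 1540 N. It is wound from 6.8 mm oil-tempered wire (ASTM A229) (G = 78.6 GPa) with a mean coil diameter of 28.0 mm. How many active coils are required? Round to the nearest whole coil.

22

Required rate k = F/δ = 1540/35.4 = 43.503 N/mm
N_a = Gd⁴/(8D³k) = (78.6×10³ × 6.8⁴)/(8 × 28.0³ × 43.503)
    = 1.68058e+08 / 7.63979e+06 = 22 → 22 coils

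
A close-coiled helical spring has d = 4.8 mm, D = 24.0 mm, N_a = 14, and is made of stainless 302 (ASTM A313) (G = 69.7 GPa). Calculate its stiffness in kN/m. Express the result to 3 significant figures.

23.9 kN/m

k = Gd⁴/(8D³N_a) = (69.7×10³ × 4.8⁴) / (8 × 24.0³ × 14)
  = 3.69997e+07 / 1.54829e+06 = 23.897 N/mm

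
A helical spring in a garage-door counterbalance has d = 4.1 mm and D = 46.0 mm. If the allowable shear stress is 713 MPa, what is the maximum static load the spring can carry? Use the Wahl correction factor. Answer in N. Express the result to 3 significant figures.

372 N

C = D/d = 46.0/4.1 = 11.2195
K_W = (4C−1)/(4C−4) + 0.615/C = 43.878/40.878 + 0.0548 = 1.1282
τ_max = K·8FD/(πd³) → F_max = τ_allow·πd³/(8DK)
F_max = 713·π·4.1³/(8·46.0·1.1282) = 1.5438e+05/415.18 = 371.84 N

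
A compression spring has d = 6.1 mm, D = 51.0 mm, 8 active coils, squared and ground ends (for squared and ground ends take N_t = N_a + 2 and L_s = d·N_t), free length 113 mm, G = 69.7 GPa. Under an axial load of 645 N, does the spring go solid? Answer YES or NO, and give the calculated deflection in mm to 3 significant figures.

k = Gd⁴/(8D³N_a) = (69.7×10³)(6.1⁴)/(8·51.0³·8) = 11.367 N/mm
N_t = 10; L_s = 6.1·10 = 61 mm; δ_solid = L₀ − L_s = 113 − 61 = 52 mm
δ = F/k = 645/11.367 = 56.741 mm
δ ≥ δ_solid → spring goes solid

YES, δ = 56.7 mm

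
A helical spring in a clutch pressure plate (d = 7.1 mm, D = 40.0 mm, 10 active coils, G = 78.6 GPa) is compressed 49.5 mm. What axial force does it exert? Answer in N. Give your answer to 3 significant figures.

k = Gd⁴/(8D³N_a) = (78.6×10³)(7.1⁴)/(8·40.0³·10) = 39.011 N/mm
F = k·δ = 39.011 × 49.5 = 1931 N

1930 N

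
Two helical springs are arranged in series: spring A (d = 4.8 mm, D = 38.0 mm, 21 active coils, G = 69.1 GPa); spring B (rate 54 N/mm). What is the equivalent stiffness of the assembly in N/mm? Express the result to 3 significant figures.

3.71 N/mm

k_A = Gd⁴/(8D³N_a) = (69.1×10³)(4.8⁴)/(8·38.0³·21) = 3.9791 N/mm
Series: 1/k_eq = 1/3.9791 + 1/54 = 0.26983; k_eq = 3.706 N/mm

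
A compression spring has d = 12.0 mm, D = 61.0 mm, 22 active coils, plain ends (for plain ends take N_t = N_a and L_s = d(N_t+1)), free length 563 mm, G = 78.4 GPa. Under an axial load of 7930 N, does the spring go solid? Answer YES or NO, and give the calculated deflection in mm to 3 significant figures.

k = Gd⁴/(8D³N_a) = (78.4×10³)(12.0⁴)/(8·61.0³·22) = 40.695 N/mm
N_t = 22; L_s = 12.0·23 = 276 mm; δ_solid = L₀ − L_s = 563 − 276 = 287 mm
δ = F/k = 7930/40.695 = 194.87 mm
δ < δ_solid → spring does not go solid

NO, δ = 195 mm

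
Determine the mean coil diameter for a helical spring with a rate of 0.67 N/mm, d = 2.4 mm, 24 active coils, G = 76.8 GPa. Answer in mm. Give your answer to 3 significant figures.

27.1 mm

D = (Gd⁴/(8N_a·k))^(1/3) = (76.8×10³·2.4⁴/(8·24·0.67))^(1/3)
  = (19807.5)^(1/3) = 27.0568 mm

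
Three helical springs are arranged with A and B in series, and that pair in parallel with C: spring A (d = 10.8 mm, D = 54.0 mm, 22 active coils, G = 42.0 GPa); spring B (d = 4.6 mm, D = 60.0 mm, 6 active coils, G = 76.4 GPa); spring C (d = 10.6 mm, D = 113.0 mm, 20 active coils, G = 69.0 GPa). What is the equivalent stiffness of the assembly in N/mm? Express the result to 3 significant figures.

k_A = Gd⁴/(8D³N_a) = (42.0×10³)(10.8⁴)/(8·54.0³·22) = 20.618 N/mm
k_B = Gd⁴/(8D³N_a) = (76.4×10³)(4.6⁴)/(8·60.0³·6) = 3.2994 N/mm
k_C = Gd⁴/(8D³N_a) = (69.0×10³)(10.6⁴)/(8·113.0³·20) = 3.7733 N/mm
Springs A,B series: k_AB = 1/(1/20.618+1/3.2994) = 2.8442 N/mm; parallel with C: k_eq = 2.8442+3.7733 = 6.6175 N/mm

6.62 N/mm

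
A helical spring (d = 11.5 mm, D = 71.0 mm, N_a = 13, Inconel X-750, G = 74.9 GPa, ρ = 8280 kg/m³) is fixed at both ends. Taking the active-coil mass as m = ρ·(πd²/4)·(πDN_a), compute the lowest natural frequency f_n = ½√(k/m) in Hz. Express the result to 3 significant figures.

k = Gd⁴/(8D³N_a) = (74.9×10³)(11.5⁴)/(8·71.0³·13) = 35.194 N/mm = 35194 N/m
Wire length L = πDN_a = π·71.0·13 = 2899.7 mm
m = ρ·(πd²/4)·L = 8280 × 103.87×10⁻⁶ m² × 2.8997 m = 2.4938 kg
f_n = ½√(k/m) = 0.5·√(35194/2.4938) = 0.5·√(14112) = 59.398 Hz

59.4 Hz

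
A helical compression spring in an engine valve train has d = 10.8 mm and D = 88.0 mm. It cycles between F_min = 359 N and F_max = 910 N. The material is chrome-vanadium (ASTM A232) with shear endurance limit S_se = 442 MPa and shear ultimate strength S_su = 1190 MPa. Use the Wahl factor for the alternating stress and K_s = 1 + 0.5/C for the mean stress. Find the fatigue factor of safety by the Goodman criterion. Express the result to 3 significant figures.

4.32

C = D/d = 88.0/10.8 = 8.1481; K_W = (4C−1)/(4C−4)+0.615/C = 1.1804; K_s = 1+0.5/C = 1.0614
F_a = (F_max−F_min)/2 = 275.5 N; F_m = (F_max+F_min)/2 = 634.5 N
τ_a = K_W·8F_aD/(πd³) = 1.1804 × 49.009 = 57.85 MPa
τ_m = K_s·8F_mD/(πd³) = 1.0614 × 112.87 = 119.8 MPa
Goodman: 1/n_f = τ_a/S_se + τ_m/S_su = 57.85/442 + 119.8/1190 = 0.13088 + 0.10067 = 0.23155
n_f = 1/0.23155 = 4.319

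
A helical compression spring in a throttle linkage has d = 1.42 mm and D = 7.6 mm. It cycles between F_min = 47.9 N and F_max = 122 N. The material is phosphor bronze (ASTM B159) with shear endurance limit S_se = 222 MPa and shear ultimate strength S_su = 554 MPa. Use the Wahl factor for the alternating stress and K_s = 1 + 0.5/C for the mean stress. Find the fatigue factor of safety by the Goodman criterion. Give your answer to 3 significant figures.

C = D/d = 7.6/1.42 = 5.3521; K_W = (4C−1)/(4C−4)+0.615/C = 1.2872; K_s = 1+0.5/C = 1.0934
F_a = (F_max−F_min)/2 = 37.05 N; F_m = (F_max+F_min)/2 = 84.95 N
τ_a = K_W·8F_aD/(πd³) = 1.2872 × 250.42 = 322.36 MPa
τ_m = K_s·8F_mD/(πd³) = 1.0934 × 574.19 = 627.83 MPa
Goodman: 1/n_f = τ_a/S_se + τ_m/S_su = 322.36/222 + 627.83/554 = 1.45205 + 1.13326 = 2.5853
n_f = 1/2.5853 = 0.3868

0.387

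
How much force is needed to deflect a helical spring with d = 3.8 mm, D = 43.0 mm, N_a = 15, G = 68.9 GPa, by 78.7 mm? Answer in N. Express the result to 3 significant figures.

119 N

k = Gd⁴/(8D³N_a) = (68.9×10³)(3.8⁴)/(8·43.0³·15) = 1.5058 N/mm
F = k·δ = 1.5058 × 78.7 = 118.51 N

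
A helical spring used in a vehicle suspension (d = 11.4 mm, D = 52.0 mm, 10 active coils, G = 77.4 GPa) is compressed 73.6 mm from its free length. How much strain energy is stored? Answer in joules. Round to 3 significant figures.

315 J

k = Gd⁴/(8D³N_a) = (77.4×10³)(11.4⁴)/(8·52.0³·10) = 116.21 N/mm
U = ½kδ² = 0.5 × 116.21 × 73.6² = 3.1476e+05 N·mm = 314.76 J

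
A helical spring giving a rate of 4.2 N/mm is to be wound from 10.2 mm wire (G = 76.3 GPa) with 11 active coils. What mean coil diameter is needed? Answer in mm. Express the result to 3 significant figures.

D = (Gd⁴/(8N_a·k))^(1/3) = (76.3×10³·10.2⁴/(8·11·4.2))^(1/3)
  = (2.23457e+06)^(1/3) = 130.7368 mm

131 mm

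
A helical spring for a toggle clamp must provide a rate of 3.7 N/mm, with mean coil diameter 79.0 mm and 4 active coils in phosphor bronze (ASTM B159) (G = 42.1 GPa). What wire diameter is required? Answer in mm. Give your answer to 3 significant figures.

d = (8D³N_a·k / G)^(1/4) = (8·79.0³·4·3.7 / (42.1×10³))^0.25
  = (1386.6)^0.25 = 6.1022 mm

6.10 mm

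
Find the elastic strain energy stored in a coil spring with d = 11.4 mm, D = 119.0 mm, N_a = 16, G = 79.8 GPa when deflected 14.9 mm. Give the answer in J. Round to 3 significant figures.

k = Gd⁴/(8D³N_a) = (79.8×10³)(11.4⁴)/(8·119.0³·16) = 6.2484 N/mm
U = ½kδ² = 0.5 × 6.2484 × 14.9² = 693.61 N·mm = 0.69361 J

0.694 J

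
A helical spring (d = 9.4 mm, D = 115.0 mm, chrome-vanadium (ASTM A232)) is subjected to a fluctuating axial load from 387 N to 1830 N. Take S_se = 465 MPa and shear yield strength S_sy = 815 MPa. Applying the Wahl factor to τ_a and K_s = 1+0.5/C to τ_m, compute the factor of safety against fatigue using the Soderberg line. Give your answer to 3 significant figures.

0.901

C = D/d = 115.0/9.4 = 12.2340; K_W = (4C−1)/(4C−4)+0.615/C = 1.1170; K_s = 1+0.5/C = 1.0409
F_a = (F_max−F_min)/2 = 721.5 N; F_m = (F_max+F_min)/2 = 1108.5 N
τ_a = K_W·8F_aD/(πd³) = 1.1170 × 254.38 = 284.16 MPa
τ_m = K_s·8F_mD/(πd³) = 1.0409 × 390.83 = 406.81 MPa
Soderberg: 1/n_f = τ_a/S_se + τ_m/S_sy = 284.16/465 + 406.81/815 = 0.61109 + 0.49915 = 1.1102
n_f = 1/1.1102 = 0.9007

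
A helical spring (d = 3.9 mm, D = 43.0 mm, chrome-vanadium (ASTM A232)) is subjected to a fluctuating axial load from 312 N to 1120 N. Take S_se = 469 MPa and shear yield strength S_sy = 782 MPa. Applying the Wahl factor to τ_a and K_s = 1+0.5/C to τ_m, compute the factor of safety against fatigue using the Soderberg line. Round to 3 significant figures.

0.281

C = D/d = 43.0/3.9 = 11.0256; K_W = (4C−1)/(4C−4)+0.615/C = 1.1306; K_s = 1+0.5/C = 1.0453
F_a = (F_max−F_min)/2 = 404 N; F_m = (F_max+F_min)/2 = 716 N
τ_a = K_W·8F_aD/(πd³) = 1.1306 × 745.75 = 843.14 MPa
τ_m = K_s·8F_mD/(πd³) = 1.0453 × 1321.7 = 1381.6 MPa
Soderberg: 1/n_f = τ_a/S_se + τ_m/S_sy = 843.14/469 + 1381.6/782 = 1.79774 + 1.76678 = 3.5645
n_f = 1/3.5645 = 0.2805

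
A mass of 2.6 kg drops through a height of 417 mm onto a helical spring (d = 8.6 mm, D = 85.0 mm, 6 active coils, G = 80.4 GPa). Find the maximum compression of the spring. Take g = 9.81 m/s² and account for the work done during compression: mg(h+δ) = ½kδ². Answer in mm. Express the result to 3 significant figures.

39.5 mm

k = Gd⁴/(8D³N_a) = (80.4×10³)(8.6⁴)/(8·85.0³·6) = 14.919 N/mm
W = mg = 2.6 × 9.81 = 25.506 N
½kδ² − Wδ − Wh = 0 → δ = (W + √(W² + 2kWh))/k
δ = (25.506 + √(650.56 + 317366))/14.919 = (25.506 + 563.93)/14.919 = 39.508 mm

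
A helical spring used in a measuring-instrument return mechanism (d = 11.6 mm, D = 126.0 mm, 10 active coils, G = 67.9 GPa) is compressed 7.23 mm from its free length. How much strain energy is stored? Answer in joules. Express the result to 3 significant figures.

k = Gd⁴/(8D³N_a) = (67.9×10³)(11.6⁴)/(8·126.0³·10) = 7.6825 N/mm
U = ½kδ² = 0.5 × 7.6825 × 7.23² = 200.79 N·mm = 0.20079 J

0.201 J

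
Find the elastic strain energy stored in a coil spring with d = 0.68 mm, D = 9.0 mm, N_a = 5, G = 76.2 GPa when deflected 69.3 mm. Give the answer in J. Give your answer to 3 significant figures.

k = Gd⁴/(8D³N_a) = (76.2×10³)(0.68⁴)/(8·9.0³·5) = 0.55873 N/mm
U = ½kδ² = 0.5 × 0.55873 × 69.3² = 1341.7 N·mm = 1.3417 J

1.34 J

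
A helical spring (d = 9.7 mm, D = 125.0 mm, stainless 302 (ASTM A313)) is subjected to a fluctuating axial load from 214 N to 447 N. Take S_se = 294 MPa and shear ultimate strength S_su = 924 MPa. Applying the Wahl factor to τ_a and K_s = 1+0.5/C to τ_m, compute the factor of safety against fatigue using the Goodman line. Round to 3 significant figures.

C = D/d = 125.0/9.7 = 12.8866; K_W = (4C−1)/(4C−4)+0.615/C = 1.1108; K_s = 1+0.5/C = 1.0388
F_a = (F_max−F_min)/2 = 116.5 N; F_m = (F_max+F_min)/2 = 330.5 N
τ_a = K_W·8F_aD/(πd³) = 1.1108 × 40.631 = 45.134 MPa
τ_m = K_s·8F_mD/(πd³) = 1.0388 × 115.27 = 119.74 MPa
Goodman: 1/n_f = τ_a/S_se + τ_m/S_su = 45.134/294 + 119.74/924 = 0.15352 + 0.12959 = 0.28311
n_f = 1/0.28311 = 3.532

3.53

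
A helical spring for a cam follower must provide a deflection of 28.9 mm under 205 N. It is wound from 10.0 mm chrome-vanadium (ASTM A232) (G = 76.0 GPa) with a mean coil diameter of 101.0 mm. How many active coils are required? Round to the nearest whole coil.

13

Required rate k = F/δ = 205/28.9 = 7.0934 N/mm
N_a = Gd⁴/(8D³k) = (76.0×10³ × 10.0⁴)/(8 × 101.0³ × 7.0934)
    = 7.6e+08 / 5.84669e+07 = 13 → 13 coils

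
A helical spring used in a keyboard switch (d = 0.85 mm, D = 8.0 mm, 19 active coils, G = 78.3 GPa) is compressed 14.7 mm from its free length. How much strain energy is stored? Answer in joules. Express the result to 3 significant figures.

0.0567 J

k = Gd⁴/(8D³N_a) = (78.3×10³)(0.85⁴)/(8·8.0³·19) = 0.5252 N/mm
U = ½kδ² = 0.5 × 0.5252 × 14.7² = 56.745 N·mm = 0.056745 J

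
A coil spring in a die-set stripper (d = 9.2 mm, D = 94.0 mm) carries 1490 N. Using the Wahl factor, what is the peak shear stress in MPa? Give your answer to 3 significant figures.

Spring index C = D/d = 94.0/9.2 = 10.2174
K_W = (4C−1)/(4C−4) + 0.615/C = 39.870/36.870 + 0.0602 = 1.1416
τ₀ = 8FD/(πd³) = 8·1490·94.0/(π·9.2³) = 1.12048e+06/2446.3 = 458.03 MPa
τ_max = K·τ₀ = 1.1416 × 458.03 = 522.86 MPa

523 MPa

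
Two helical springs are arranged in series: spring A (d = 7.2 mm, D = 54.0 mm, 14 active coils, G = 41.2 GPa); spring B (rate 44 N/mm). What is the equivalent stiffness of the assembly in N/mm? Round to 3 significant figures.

k_A = Gd⁴/(8D³N_a) = (41.2×10³)(7.2⁴)/(8·54.0³·14) = 6.2781 N/mm
Series: 1/k_eq = 1/6.2781 + 1/44 = 0.18201; k_eq = 5.4942 N/mm

5.49 N/mm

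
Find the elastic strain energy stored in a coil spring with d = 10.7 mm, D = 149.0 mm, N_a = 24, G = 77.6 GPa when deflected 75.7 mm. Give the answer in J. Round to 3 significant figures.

4.59 J

k = Gd⁴/(8D³N_a) = (77.6×10³)(10.7⁴)/(8·149.0³·24) = 1.6015 N/mm
U = ½kδ² = 0.5 × 1.6015 × 75.7² = 4588.8 N·mm = 4.5888 J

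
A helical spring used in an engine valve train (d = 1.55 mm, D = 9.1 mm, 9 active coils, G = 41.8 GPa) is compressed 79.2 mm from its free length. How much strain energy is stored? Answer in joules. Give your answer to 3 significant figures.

13.9 J

k = Gd⁴/(8D³N_a) = (41.8×10³)(1.55⁴)/(8·9.1³·9) = 4.4468 N/mm
U = ½kδ² = 0.5 × 4.4468 × 79.2² = 13947 N·mm = 13.947 J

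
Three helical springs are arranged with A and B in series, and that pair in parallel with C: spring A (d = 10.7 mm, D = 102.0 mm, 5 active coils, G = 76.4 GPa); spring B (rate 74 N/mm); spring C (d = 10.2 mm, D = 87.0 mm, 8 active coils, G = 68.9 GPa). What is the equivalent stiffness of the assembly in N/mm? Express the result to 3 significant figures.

k_A = Gd⁴/(8D³N_a) = (76.4×10³)(10.7⁴)/(8·102.0³·5) = 23.592 N/mm
k_C = Gd⁴/(8D³N_a) = (68.9×10³)(10.2⁴)/(8·87.0³·8) = 17.696 N/mm
Springs A,B series: k_AB = 1/(1/23.592+1/74) = 17.889 N/mm; parallel with C: k_eq = 17.889+17.696 = 35.585 N/mm

35.6 N/mm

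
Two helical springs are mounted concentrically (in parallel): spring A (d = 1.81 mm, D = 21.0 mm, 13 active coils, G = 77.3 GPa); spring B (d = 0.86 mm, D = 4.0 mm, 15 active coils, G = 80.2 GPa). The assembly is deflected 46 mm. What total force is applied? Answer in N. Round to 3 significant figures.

k_A = Gd⁴/(8D³N_a) = (77.3×10³)(1.81⁴)/(8·21.0³·13) = 0.8614 N/mm
k_B = Gd⁴/(8D³N_a) = (80.2×10³)(0.86⁴)/(8·4.0³·15) = 5.7122 N/mm
Parallel: k_eq = 0.8614 + 5.7122 = 6.5736 N/mm
F = k_eq·δ = 6.5736·46 = 302.39 N

302 N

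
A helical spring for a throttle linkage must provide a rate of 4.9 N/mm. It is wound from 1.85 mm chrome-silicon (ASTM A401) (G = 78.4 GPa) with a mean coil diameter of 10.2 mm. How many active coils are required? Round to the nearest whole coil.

22

N_a = Gd⁴/(8D³k) = (78.4×10³ × 1.85⁴)/(8 × 10.2³ × 4.9)
    = 918339 / 41599.4 = 22.08 → 22 coils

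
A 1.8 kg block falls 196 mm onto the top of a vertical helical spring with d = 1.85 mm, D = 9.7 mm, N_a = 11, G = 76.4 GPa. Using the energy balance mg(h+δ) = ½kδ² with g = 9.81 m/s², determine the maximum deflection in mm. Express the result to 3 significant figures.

k = Gd⁴/(8D³N_a) = (76.4×10³)(1.85⁴)/(8·9.7³·11) = 11.142 N/mm
W = mg = 1.8 × 9.81 = 17.658 N
½kδ² − Wδ − Wh = 0 → δ = (W + √(W² + 2kWh))/k
δ = (17.658 + √(311.8 + 77127.6))/11.142 = (17.658 + 278.28)/11.142 = 26.559 mm

26.6 mm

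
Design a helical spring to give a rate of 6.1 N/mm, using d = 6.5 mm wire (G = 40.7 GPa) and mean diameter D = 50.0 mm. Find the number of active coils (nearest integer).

N_a = Gd⁴/(8D³k) = (40.7×10³ × 6.5⁴)/(8 × 50.0³ × 6.1)
    = 7.2652e+07 / 6.1e+06 = 11.91 → 12 coils

12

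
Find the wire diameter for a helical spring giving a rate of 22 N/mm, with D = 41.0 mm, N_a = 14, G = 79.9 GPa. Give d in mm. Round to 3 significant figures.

d = (8D³N_a·k / G)^(1/4) = (8·41.0³·14·22 / (79.9×10³))^0.25
  = (2125.4)^0.25 = 6.7899 mm

6.79 mm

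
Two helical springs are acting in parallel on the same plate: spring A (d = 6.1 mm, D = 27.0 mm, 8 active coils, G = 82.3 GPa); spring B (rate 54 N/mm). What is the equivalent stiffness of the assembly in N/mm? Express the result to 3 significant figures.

k_A = Gd⁴/(8D³N_a) = (82.3×10³)(6.1⁴)/(8·27.0³·8) = 90.458 N/mm
Parallel: k_eq = 90.458 + 54 = 144.46 N/mm

144 N/mm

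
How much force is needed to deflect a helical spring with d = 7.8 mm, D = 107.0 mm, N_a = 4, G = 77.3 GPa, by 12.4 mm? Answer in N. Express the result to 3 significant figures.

90.5 N

k = Gd⁴/(8D³N_a) = (77.3×10³)(7.8⁴)/(8·107.0³·4) = 7.2989 N/mm
F = k·δ = 7.2989 × 12.4 = 90.506 N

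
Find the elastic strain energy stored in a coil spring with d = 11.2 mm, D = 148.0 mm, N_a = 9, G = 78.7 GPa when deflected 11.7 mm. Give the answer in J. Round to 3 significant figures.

k = Gd⁴/(8D³N_a) = (78.7×10³)(11.2⁴)/(8·148.0³·9) = 5.3055 N/mm
U = ½kδ² = 0.5 × 5.3055 × 11.7² = 363.14 N·mm = 0.36314 J

0.363 J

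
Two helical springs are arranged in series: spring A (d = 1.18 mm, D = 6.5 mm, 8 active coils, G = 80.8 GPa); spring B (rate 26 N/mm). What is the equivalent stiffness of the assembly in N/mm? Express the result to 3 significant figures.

6.64 N/mm

k_A = Gd⁴/(8D³N_a) = (80.8×10³)(1.18⁴)/(8·6.5³·8) = 8.9129 N/mm
Series: 1/k_eq = 1/8.9129 + 1/26 = 0.15066; k_eq = 6.6375 N/mm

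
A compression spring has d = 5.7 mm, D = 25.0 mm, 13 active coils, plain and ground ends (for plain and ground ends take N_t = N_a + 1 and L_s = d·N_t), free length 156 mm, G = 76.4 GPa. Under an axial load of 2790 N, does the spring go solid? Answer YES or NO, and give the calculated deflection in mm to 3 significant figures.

NO, δ = 56.2 mm

k = Gd⁴/(8D³N_a) = (76.4×10³)(5.7⁴)/(8·25.0³·13) = 49.629 N/mm
N_t = 14; L_s = 5.7·14 = 79.8 mm; δ_solid = L₀ − L_s = 156 − 79.8 = 76.2 mm
δ = F/k = 2790/49.629 = 56.217 mm
δ < δ_solid → spring does not go solid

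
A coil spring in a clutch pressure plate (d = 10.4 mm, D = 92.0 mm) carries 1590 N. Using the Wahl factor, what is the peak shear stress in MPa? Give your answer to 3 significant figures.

386 MPa

Spring index C = D/d = 92.0/10.4 = 8.8462
K_W = (4C−1)/(4C−4) + 0.615/C = 34.385/31.385 + 0.0695 = 1.1651
τ₀ = 8FD/(πd³) = 8·1590·92.0/(π·10.4³) = 1.17024e+06/3533.9 = 331.15 MPa
τ_max = K·τ₀ = 1.1651 × 331.15 = 385.83 MPa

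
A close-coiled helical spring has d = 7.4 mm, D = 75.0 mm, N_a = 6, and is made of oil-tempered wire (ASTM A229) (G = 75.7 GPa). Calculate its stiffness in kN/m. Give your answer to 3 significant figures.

11.2 kN/m

k = Gd⁴/(8D³N_a) = (75.7×10³ × 7.4⁴) / (8 × 75.0³ × 6)
  = 2.26998e+08 / 2.025e+07 = 11.21 N/mm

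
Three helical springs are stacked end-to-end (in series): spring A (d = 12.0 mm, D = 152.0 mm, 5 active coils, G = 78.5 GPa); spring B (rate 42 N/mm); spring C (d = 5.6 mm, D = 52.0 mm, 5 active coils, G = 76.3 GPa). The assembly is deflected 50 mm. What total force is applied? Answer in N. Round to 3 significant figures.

k_A = Gd⁴/(8D³N_a) = (78.5×10³)(12.0⁴)/(8·152.0³·5) = 11.588 N/mm
k_C = Gd⁴/(8D³N_a) = (76.3×10³)(5.6⁴)/(8·52.0³·5) = 13.342 N/mm
Series: 1/k_eq = 1/11.588 + 1/42 + 1/13.342 = 0.18506; k_eq = 5.4036 N/mm
F = k_eq·δ = 5.4036·50 = 270.18 N

270 N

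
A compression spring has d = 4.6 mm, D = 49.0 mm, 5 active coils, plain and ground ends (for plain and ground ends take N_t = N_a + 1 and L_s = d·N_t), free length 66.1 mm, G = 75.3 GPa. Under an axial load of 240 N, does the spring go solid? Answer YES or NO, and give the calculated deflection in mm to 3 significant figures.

k = Gd⁴/(8D³N_a) = (75.3×10³)(4.6⁴)/(8·49.0³·5) = 7.1644 N/mm
N_t = 6; L_s = 4.6·6 = 27.6 mm; δ_solid = L₀ − L_s = 66.1 − 27.6 = 38.5 mm
δ = F/k = 240/7.1644 = 33.499 mm
δ < δ_solid → spring does not go solid

NO, δ = 33.5 mm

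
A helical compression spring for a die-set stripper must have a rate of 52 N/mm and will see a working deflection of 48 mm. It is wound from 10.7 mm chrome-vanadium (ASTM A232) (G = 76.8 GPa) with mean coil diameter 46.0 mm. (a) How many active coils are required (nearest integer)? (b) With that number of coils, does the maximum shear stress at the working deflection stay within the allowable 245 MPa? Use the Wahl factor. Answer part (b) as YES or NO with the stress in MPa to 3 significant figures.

N_a = Gd⁴/(8D³k) = (76.8×10³)(10.7⁴)/(8·46.0³·52) = 24.86 → N_a = 25
Actual rate k = Gd⁴/(8D³·25) = 51.712 N/mm
Working load F = kδ = 51.712·48 = 2482.2 N
C = 46.0/10.7 = 4.2991; K_W = (4C−1)/(4C−4)+0.615/C = 1.3704
τ_max = K_W·8FD/(πd³) = 1.3704·237.35 = 325.26 MPa
τ_max > 245 MPa → exceeds allowable

(a) 25 coils; (b) NO, τ_max = 325 MPa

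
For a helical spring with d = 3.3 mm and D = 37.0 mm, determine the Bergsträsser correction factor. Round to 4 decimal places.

C = D/d = 37.0/3.3 = 11.2121
K_B = (4C+2)/(4C−3) = 46.848/41.848 = 1.1195

1.1195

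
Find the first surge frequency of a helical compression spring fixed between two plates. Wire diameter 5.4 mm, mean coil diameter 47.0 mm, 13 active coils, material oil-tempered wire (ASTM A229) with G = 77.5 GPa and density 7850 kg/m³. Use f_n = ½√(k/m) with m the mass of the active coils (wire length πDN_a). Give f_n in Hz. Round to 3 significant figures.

k = Gd⁴/(8D³N_a) = (77.5×10³)(5.4⁴)/(8·47.0³·13) = 6.1031 N/mm = 6103.1 N/m
Wire length L = πDN_a = π·47.0·13 = 1919.5 mm
m = ρ·(πd²/4)·L = 7850 × 22.902×10⁻⁶ m² × 1.9195 m = 0.34509 kg
f_n = ½√(k/m) = 0.5·√(6103.1/0.34509) = 0.5·√(17685) = 66.493 Hz

66.5 Hz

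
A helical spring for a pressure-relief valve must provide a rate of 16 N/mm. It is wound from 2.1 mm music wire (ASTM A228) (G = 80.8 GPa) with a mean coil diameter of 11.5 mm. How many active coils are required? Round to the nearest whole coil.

N_a = Gd⁴/(8D³k) = (80.8×10³ × 2.1⁴)/(8 × 11.5³ × 16)
    = 1.57141e+06 / 194672 = 8.072 → 8 coils

8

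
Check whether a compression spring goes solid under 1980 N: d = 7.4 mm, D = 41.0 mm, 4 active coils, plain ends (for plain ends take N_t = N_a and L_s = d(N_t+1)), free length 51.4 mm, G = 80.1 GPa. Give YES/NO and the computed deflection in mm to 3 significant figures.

k = Gd⁴/(8D³N_a) = (80.1×10³)(7.4⁴)/(8·41.0³·4) = 108.91 N/mm
N_t = 4; L_s = 7.4·5 = 37 mm; δ_solid = L₀ − L_s = 51.4 − 37 = 14.4 mm
δ = F/k = 1980/108.91 = 18.181 mm
δ ≥ δ_solid → spring goes solid

YES, δ = 18.2 mm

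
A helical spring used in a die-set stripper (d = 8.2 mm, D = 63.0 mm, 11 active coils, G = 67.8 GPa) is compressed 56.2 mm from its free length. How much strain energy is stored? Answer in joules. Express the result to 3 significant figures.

k = Gd⁴/(8D³N_a) = (67.8×10³)(8.2⁴)/(8·63.0³·11) = 13.931 N/mm
U = ½kδ² = 0.5 × 13.931 × 56.2² = 22000 N·mm = 22 J

22.0 J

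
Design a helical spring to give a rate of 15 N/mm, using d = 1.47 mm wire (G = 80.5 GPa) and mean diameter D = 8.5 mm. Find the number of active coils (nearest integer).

N_a = Gd⁴/(8D³k) = (80.5×10³ × 1.47⁴)/(8 × 8.5³ × 15)
    = 375894 / 73695 = 5.101 → 5 coils

5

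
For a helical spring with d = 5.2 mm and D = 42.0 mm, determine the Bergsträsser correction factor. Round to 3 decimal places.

C = D/d = 42.0/5.2 = 8.0769
K_B = (4C+2)/(4C−3) = 34.308/29.308 = 1.1706

1.171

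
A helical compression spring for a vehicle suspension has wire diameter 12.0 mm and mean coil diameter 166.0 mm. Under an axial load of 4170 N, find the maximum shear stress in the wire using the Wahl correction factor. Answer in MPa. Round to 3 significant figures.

1130 MPa

Spring index C = D/d = 166.0/12.0 = 13.8333
K_W = (4C−1)/(4C−4) + 0.615/C = 54.333/51.333 + 0.0445 = 1.1029
τ₀ = 8FD/(πd³) = 8·4170·166.0/(π·12.0³) = 5.53776e+06/5428.7 = 1020.1 MPa
τ_max = K·τ₀ = 1.1029 × 1020.1 = 1125.1 MPa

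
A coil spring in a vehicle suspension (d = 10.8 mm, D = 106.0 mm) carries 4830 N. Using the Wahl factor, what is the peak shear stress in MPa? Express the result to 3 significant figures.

1190 MPa

Spring index C = D/d = 106.0/10.8 = 9.8148
K_W = (4C−1)/(4C−4) + 0.615/C = 38.259/35.259 + 0.0627 = 1.1477
τ₀ = 8FD/(πd³) = 8·4830·106.0/(π·10.8³) = 4.09584e+06/3957.5 = 1035 MPa
τ_max = K·τ₀ = 1.1477 × 1035 = 1187.9 MPa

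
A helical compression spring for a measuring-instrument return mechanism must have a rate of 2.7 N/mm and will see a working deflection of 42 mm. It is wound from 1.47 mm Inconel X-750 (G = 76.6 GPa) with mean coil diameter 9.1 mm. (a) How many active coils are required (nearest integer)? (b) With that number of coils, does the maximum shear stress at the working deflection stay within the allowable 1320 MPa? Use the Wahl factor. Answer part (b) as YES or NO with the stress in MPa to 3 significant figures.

(a) 22 coils; (b) YES, τ_max = 1030 MPa

N_a = Gd⁴/(8D³k) = (76.6×10³)(1.47⁴)/(8·9.1³·2.7) = 21.97 → N_a = 22
Actual rate k = Gd⁴/(8D³·22) = 2.6969 N/mm
Working load F = kδ = 2.6969·42 = 113.27 N
C = 9.1/1.47 = 6.1905; K_W = (4C−1)/(4C−4)+0.615/C = 1.2438
τ_max = K_W·8FD/(πd³) = 1.2438·826.3 = 1027.8 MPa
τ_max ≤ 1320 MPa → acceptable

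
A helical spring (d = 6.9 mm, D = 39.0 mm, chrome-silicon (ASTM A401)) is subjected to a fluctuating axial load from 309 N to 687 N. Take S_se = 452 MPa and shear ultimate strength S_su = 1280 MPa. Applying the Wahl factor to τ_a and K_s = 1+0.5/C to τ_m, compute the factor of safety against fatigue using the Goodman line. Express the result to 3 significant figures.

3.47

C = D/d = 39.0/6.9 = 5.6522; K_W = (4C−1)/(4C−4)+0.615/C = 1.2700; K_s = 1+0.5/C = 1.0885
F_a = (F_max−F_min)/2 = 189 N; F_m = (F_max+F_min)/2 = 498 N
τ_a = K_W·8F_aD/(πd³) = 1.2700 × 57.137 = 72.566 MPa
τ_m = K_s·8F_mD/(πd³) = 1.0885 × 150.55 = 163.87 MPa
Goodman: 1/n_f = τ_a/S_se + τ_m/S_su = 72.566/452 + 163.87/1280 = 0.16054 + 0.12802 = 0.28857
n_f = 1/0.28857 = 3.465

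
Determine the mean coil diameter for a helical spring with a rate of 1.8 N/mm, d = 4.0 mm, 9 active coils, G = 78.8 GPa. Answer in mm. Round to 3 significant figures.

D = (Gd⁴/(8N_a·k))^(1/3) = (78.8×10³·4.0⁴/(8·9·1.8))^(1/3)
  = (155654)^(1/3) = 53.7923 mm

53.8 mm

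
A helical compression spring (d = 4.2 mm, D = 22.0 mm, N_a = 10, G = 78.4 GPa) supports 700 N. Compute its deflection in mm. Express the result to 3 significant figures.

k = Gd⁴/(8D³N_a) = (78.4×10³)(4.2⁴)/(8·22.0³·10) = 28.639 N/mm
δ = F/k = 700 / 28.639 = 24.442 mm

24.4 mm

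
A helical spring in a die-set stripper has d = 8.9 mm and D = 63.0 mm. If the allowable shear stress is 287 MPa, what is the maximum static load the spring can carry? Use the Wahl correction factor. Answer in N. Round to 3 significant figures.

1040 N

C = D/d = 63.0/8.9 = 7.0787
K_W = (4C−1)/(4C−4) + 0.615/C = 27.315/24.315 + 0.0869 = 1.2103
τ_max = K·8FD/(πd³) → F_max = τ_allow·πd³/(8DK)
F_max = 287·π·8.9³/(8·63.0·1.2103) = 6.3563e+05/609.97 = 1042.1 N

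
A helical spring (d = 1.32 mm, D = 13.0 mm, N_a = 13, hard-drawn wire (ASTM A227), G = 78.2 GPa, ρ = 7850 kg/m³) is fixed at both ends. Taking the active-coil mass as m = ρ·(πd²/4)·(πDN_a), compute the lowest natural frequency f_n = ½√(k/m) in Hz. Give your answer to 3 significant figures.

213 Hz

k = Gd⁴/(8D³N_a) = (78.2×10³)(1.32⁴)/(8·13.0³·13) = 1.0391 N/mm = 1039.1 N/m
Wire length L = πDN_a = π·13.0·13 = 530.93 mm
m = ρ·(πd²/4)·L = 7850 × 1.3685×10⁻⁶ m² × 0.53093 m = 0.0057035 kg
f_n = ½√(k/m) = 0.5·√(1039.1/0.0057035) = 0.5·√(1.8218e+05) = 213.41 Hz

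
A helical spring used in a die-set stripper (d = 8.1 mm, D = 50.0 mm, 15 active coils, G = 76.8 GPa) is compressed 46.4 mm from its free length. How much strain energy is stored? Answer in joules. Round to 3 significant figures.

k = Gd⁴/(8D³N_a) = (76.8×10³)(8.1⁴)/(8·50.0³·15) = 22.04 N/mm
U = ½kδ² = 0.5 × 22.04 × 46.4² = 23726 N·mm = 23.726 J

23.7 J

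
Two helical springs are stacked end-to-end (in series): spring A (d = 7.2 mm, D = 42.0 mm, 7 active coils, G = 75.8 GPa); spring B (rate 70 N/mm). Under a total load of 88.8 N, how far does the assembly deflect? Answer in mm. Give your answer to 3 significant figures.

3.08 mm

k_A = Gd⁴/(8D³N_a) = (75.8×10³)(7.2⁴)/(8·42.0³·7) = 49.098 N/mm
Series: 1/k_eq = 1/49.098 + 1/70 = 0.034653; k_eq = 28.857 N/mm
δ = F/k_eq = 88.8/28.857 = 3.0772 mm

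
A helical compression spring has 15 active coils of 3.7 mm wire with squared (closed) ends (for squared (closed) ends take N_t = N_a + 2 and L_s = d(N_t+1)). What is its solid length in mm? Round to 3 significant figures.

66.6 mm

squared (closed) ends: N_t = N_a + 2 = 15 + 2 = 17
L_s = d·(N_t+1) = 3.7 × 18 = 66.6 mm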